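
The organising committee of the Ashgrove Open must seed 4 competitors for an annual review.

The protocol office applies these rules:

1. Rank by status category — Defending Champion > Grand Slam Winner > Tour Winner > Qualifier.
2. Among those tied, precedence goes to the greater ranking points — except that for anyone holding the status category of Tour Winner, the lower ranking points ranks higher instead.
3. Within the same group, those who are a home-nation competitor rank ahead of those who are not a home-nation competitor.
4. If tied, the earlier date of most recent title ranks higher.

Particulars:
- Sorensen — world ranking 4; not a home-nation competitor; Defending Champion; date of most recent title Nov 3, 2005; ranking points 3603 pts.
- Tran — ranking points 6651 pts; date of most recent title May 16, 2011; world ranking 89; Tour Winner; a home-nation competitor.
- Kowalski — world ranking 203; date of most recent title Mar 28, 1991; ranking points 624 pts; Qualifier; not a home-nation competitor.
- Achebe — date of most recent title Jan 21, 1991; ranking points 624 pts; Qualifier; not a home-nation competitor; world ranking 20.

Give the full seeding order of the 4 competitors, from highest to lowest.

By status category: Sorensen (Defending Champion); then Tran (Tour Winner); then Achebe and Kowalski (Qualifier).
Achebe and Kowalski both have ranking points 624 pts, so the next rule applies.
Achebe and Kowalski are each not a home-nation competitor, so the next rule applies.
Among Achebe and Kowalski, by date of most recent title (earlier first): Achebe (Jan 21, 1991) before Kowalski (Mar 28, 1991).
Full order: Sorensen, Tran, Achebe, Kowalski.

Sorensen, Tran, Achebe, Kowalski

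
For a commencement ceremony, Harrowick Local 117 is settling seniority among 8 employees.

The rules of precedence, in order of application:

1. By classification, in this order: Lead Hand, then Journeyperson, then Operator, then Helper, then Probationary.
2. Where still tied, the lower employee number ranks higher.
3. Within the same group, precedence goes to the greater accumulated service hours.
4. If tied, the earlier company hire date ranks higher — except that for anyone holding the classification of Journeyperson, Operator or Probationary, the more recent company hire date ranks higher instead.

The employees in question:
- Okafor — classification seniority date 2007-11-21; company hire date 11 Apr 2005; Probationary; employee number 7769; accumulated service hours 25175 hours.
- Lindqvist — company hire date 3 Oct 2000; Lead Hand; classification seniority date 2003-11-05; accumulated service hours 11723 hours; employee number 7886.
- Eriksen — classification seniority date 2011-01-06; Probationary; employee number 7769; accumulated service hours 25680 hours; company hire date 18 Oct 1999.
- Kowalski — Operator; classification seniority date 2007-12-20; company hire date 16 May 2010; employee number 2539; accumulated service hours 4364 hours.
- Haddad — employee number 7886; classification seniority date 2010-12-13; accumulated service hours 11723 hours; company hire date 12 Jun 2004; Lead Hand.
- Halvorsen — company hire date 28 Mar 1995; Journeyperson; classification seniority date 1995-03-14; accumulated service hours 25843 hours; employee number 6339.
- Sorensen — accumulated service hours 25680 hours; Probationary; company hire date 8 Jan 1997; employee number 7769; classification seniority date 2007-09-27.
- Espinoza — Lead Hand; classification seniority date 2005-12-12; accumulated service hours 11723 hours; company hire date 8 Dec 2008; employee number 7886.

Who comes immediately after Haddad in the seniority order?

By classification: Lindqvist, Haddad and Espinoza (Lead Hand); then Halvorsen (Journeyperson); then Kowalski (Operator); then Eriksen, Sorensen and Okafor (Probationary).
Lindqvist, Haddad and Espinoza all have employee number 7886, so the next rule applies.
Lindqvist, Haddad and Espinoza all have accumulated service hours 11723 hours, so the next rule applies.
Among Lindqvist, Haddad and Espinoza, by company hire date (earlier first): Lindqvist (3 Oct 2000) before Haddad (12 Jun 2004) before Espinoza (8 Dec 2008).
Eriksen, Sorensen and Okafor all have employee number 7769, so the next rule applies.
Among Eriksen, Sorensen and Okafor, by accumulated service hours (higher first): Eriksen and Sorensen (25680 hours) before Okafor (25175 hours).
Among Eriksen and Sorensen, by company hire date (later first) (reversed rule for this group): Eriksen (18 Oct 1999) before Sorensen (8 Jan 1997).
Order: Lindqvist, Haddad, Espinoza, Halvorsen, Kowalski, Eriksen, Sorensen, Okafor.

Espinoza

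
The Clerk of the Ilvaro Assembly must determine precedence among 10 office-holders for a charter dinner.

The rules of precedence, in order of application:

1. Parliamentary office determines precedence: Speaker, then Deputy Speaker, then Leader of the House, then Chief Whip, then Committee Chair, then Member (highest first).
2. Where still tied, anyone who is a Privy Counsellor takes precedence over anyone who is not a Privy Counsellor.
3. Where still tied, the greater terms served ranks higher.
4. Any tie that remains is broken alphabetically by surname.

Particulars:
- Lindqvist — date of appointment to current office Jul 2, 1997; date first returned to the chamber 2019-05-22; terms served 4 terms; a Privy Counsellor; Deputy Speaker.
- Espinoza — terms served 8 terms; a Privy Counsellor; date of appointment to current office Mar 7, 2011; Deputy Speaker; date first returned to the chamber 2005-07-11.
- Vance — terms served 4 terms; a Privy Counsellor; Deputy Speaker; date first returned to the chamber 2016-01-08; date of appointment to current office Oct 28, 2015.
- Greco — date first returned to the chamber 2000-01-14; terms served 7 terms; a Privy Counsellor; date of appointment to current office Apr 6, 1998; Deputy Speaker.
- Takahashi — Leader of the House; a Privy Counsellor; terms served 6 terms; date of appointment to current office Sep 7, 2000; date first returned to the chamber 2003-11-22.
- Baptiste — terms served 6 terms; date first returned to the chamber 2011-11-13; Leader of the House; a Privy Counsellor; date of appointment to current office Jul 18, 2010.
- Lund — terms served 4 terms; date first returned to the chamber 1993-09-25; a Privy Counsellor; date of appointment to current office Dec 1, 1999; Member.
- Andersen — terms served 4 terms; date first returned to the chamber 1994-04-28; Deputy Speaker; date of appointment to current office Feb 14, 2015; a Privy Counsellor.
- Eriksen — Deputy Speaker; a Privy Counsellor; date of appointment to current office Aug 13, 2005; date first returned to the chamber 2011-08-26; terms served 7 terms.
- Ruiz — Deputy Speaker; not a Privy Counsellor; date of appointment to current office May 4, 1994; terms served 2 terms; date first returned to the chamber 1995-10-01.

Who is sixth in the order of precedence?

By parliamentary office: Espinoza, Eriksen, Greco, Andersen, Lindqvist, Vance and Ruiz (Deputy Speaker); then Baptiste and Takahashi (Leader of the House); then Lund (Member).
Among Espinoza, Eriksen, Greco, Andersen, Lindqvist, Vance and Ruiz, a Privy Counsellor before not a Privy Counsellor: Espinoza, Eriksen, Greco, Andersen, Lindqvist and Vance (a Privy Counsellor) before Ruiz (not a Privy Counsellor).
Among Espinoza, Eriksen, Greco, Andersen, Lindqvist and Vance, by terms served (higher first): Espinoza (8 terms) before Eriksen and Greco (7 terms) before Andersen, Lindqvist and Vance (4 terms).
Among Eriksen and Greco, alphabetically by surname: Eriksen before Greco.
Among Andersen, Lindqvist and Vance, alphabetically by surname: Andersen before Lindqvist before Vance.
Baptiste and Takahashi are each a Privy Counsellor, so the next rule applies.
Baptiste and Takahashi both have terms served 6 terms, so the next rule applies.
Among Baptiste and Takahashi, alphabetically by surname: Baptiste before Takahashi.
Order: Espinoza, Eriksen, Greco, Andersen, Lindqvist, Vance, Ruiz, Baptiste, Takahashi, Lund.

Vance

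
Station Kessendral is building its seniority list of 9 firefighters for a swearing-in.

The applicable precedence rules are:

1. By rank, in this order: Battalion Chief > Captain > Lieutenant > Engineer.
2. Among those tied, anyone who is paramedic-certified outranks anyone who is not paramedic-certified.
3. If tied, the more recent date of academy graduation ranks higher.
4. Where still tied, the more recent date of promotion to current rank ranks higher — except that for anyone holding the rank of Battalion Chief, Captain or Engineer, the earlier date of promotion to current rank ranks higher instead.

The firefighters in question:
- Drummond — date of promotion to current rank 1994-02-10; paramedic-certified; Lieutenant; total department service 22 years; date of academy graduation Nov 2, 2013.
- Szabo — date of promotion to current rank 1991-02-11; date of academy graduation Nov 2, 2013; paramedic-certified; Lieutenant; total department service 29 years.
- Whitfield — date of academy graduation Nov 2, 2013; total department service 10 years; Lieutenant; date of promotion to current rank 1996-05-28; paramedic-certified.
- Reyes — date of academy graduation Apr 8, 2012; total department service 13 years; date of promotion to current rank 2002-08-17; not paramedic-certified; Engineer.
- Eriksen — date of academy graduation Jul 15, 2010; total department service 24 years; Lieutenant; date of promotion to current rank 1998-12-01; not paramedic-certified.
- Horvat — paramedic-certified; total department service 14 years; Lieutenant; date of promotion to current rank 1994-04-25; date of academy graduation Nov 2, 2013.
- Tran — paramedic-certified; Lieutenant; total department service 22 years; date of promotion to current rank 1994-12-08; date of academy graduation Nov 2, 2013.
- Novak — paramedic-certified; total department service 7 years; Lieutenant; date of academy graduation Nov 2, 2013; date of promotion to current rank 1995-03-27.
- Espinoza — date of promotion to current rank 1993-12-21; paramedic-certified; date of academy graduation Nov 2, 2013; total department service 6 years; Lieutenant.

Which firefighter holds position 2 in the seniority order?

By rank: Whitfield, Novak, Tran, Horvat, Drummond, Espinoza, Szabo and Eriksen (Lieutenant); then Reyes (Engineer).
Among Whitfield, Novak, Tran, Horvat, Drummond, Espinoza, Szabo and Eriksen, paramedic-certified before not paramedic-certified: Whitfield, Novak, Tran, Horvat, Drummond, Espinoza and Szabo (paramedic-certified) before Eriksen (not paramedic-certified).
Whitfield, Novak, Tran, Horvat, Drummond, Espinoza and Szabo all have date of academy graduation Nov 2, 2013, so the next rule applies.
Among Whitfield, Novak, Tran, Horvat, Drummond, Espinoza and Szabo, by date of promotion to current rank (later first): Whitfield (1996-05-28) before Novak (1995-03-27) before Tran (1994-12-08) before Horvat (1994-04-25) before Drummond (1994-02-10) before Espinoza (1993-12-21) before Szabo (1991-02-11).
Order: Whitfield, Novak, Tran, Horvat, Drummond, Espinoza, Szabo, Eriksen, Reyes.

Novak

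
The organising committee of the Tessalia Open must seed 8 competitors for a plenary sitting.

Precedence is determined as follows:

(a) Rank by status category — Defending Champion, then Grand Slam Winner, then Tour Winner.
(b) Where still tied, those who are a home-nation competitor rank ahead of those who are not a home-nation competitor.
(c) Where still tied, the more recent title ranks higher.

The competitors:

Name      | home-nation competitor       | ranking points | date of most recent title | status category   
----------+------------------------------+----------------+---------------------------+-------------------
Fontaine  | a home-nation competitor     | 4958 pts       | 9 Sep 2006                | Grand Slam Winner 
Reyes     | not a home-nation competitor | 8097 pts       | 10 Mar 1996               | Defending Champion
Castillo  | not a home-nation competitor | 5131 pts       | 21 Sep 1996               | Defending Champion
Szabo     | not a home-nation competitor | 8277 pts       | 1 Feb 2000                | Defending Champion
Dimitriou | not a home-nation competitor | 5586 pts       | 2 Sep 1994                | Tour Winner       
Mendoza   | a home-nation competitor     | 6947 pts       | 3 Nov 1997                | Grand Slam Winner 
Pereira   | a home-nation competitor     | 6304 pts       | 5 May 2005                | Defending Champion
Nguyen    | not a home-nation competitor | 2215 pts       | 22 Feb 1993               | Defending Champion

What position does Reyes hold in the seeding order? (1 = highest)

4

By status category: Pereira, Szabo, Castillo, Reyes and Nguyen (Defending Champion); then Fontaine and Mendoza (Grand Slam Winner); then Dimitriou (Tour Winner).
Among Pereira, Szabo, Castillo, Reyes and Nguyen, a home-nation competitor before not a home-nation competitor: Pereira (a home-nation competitor) before Szabo, Castillo, Reyes and Nguyen (not a home-nation competitor).
Among Szabo, Castillo, Reyes and Nguyen, by date of most recent title (later first): Szabo (1 Feb 2000) before Castillo (21 Sep 1996) before Reyes (10 Mar 1996) before Nguyen (22 Feb 1993).
Fontaine and Mendoza are each a home-nation competitor, so the next rule applies.
Among Fontaine and Mendoza, by date of most recent title (later first): Fontaine (9 Sep 2006) before Mendoza (3 Nov 1997).
Order: Pereira, Szabo, Castillo, Reyes, Nguyen, Fontaine, Mendoza, Dimitriou. So position 4.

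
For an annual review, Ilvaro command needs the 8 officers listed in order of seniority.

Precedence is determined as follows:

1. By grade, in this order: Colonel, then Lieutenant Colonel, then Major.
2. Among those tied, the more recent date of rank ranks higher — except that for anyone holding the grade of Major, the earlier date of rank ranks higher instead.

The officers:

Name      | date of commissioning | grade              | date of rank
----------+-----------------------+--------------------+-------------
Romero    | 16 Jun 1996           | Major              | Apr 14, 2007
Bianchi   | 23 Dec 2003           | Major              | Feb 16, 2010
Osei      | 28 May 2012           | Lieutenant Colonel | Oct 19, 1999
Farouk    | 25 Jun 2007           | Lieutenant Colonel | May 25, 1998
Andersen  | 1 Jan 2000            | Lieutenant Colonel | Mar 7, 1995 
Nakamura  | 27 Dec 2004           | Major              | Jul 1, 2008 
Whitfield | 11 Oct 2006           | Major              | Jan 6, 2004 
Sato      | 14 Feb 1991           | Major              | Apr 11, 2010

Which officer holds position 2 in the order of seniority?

By grade: Osei, Farouk and Andersen (Lieutenant Colonel); then Whitfield, Romero, Nakamura, Bianchi and Sato (Major).
Among Osei, Farouk and Andersen, by date of rank (later first): Osei (Oct 19, 1999) before Farouk (May 25, 1998) before Andersen (Mar 7, 1995).
Among Whitfield, Romero, Nakamura, Bianchi and Sato, by date of rank (earlier first) (reversed rule for this group): Whitfield (Jan 6, 2004) before Romero (Apr 14, 2007) before Nakamura (Jul 1, 2008) before Bianchi (Feb 16, 2010) before Sato (Apr 11, 2010).
Order: Osei, Farouk, Andersen, Whitfield, Romero, Nakamura, Bianchi, Sato.

Farouk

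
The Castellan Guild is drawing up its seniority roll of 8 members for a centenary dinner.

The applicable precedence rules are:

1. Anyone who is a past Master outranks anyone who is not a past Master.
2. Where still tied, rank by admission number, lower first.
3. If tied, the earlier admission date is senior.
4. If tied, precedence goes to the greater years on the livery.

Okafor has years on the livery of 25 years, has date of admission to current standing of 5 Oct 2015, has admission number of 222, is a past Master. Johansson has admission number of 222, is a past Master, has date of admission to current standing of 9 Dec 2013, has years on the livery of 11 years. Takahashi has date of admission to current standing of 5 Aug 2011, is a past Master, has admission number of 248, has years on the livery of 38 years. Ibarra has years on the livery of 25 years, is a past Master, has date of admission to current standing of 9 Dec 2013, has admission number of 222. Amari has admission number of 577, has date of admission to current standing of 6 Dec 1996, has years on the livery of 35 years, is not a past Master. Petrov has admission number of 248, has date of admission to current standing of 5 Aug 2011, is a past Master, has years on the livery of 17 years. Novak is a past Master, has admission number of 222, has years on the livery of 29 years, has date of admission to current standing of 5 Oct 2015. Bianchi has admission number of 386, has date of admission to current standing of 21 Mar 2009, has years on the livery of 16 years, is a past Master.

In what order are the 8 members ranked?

By the first rule: Ibarra, Johansson, Novak, Okafor, Takahashi, Petrov and Bianchi (each a past Master); then Amari (not a past Master).
Among Ibarra, Johansson, Novak, Okafor, Takahashi, Petrov and Bianchi, by admission number (lower first): Ibarra, Johansson, Novak and Okafor (222) before Takahashi and Petrov (248) before Bianchi (386).
Among Ibarra, Johansson, Novak and Okafor, by date of admission to current standing (earlier first): Ibarra and Johansson (9 Dec 2013) before Novak and Okafor (5 Oct 2015).
Among Ibarra and Johansson, by years on the livery (higher first): Ibarra (25 years) before Johansson (11 years).
Among Novak and Okafor, by years on the livery (higher first): Novak (29 years) before Okafor (25 years).
Takahashi and Petrov both have date of admission to current standing 5 Aug 2011, so the next rule applies.
Among Takahashi and Petrov, by years on the livery (higher first): Takahashi (38 years) before Petrov (17 years).
Full order: Ibarra, Johansson, Novak, Okafor, Takahashi, Petrov, Bianchi, Amari.

Ibarra, Johansson, Novak, Okafor, Takahashi, Petrov, Bianchi, Amari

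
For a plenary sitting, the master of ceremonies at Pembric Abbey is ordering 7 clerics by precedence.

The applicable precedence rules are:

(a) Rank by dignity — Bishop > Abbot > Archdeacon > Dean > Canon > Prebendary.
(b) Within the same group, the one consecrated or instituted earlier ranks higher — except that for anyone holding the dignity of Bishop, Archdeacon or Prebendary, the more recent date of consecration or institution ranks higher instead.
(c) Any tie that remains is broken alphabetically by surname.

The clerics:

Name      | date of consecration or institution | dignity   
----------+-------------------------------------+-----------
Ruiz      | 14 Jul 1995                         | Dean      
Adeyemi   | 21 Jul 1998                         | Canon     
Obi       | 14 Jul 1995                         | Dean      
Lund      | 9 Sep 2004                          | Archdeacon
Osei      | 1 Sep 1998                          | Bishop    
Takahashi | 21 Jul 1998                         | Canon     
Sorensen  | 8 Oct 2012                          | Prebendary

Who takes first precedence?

Osei

By dignity: Osei (Bishop); then Lund (Archdeacon); then Obi and Ruiz (Dean); then Adeyemi and Takahashi (Canon); then Sorensen (Prebendary).
Obi and Ruiz both have date of consecration or institution 14 Jul 1995, so the next rule applies.
Among Obi and Ruiz, alphabetically by surname: Obi before Ruiz.
Adeyemi and Takahashi both have date of consecration or institution 21 Jul 1998, so the next rule applies.
Among Adeyemi and Takahashi, alphabetically by surname: Adeyemi before Takahashi.
Order: Osei, Lund, Obi, Ruiz, Adeyemi, Takahashi, Sorensen.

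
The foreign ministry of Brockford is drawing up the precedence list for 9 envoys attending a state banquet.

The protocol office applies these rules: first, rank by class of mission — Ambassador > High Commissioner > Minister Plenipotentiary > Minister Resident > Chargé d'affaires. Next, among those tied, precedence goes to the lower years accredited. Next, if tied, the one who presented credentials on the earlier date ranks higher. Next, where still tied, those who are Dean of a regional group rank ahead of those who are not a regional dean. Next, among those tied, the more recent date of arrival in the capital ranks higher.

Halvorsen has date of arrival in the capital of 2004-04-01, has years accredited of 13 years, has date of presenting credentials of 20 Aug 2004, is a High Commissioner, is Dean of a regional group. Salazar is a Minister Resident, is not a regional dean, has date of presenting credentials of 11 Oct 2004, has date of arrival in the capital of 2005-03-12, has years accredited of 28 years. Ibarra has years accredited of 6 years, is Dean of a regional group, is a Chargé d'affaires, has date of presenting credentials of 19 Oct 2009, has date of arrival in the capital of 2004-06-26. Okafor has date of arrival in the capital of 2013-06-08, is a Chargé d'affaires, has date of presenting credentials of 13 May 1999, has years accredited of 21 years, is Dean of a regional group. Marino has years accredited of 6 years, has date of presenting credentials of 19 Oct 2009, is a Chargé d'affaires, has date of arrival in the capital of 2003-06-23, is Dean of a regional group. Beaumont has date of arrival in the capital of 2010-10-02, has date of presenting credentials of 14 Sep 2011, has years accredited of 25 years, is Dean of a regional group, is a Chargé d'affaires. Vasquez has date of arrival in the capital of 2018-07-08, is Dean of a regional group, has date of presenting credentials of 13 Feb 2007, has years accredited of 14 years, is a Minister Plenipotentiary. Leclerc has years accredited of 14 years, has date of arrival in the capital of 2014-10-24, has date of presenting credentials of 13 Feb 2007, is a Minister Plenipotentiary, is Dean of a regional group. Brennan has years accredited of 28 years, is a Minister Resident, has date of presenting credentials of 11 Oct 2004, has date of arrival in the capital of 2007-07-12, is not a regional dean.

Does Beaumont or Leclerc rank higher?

Leclerc

By class of mission: Halvorsen (High Commissioner); then Vasquez and Leclerc (Minister Plenipotentiary); then Brennan and Salazar (Minister Resident); then Ibarra, Marino, Okafor and Beaumont (Chargé d'affaires).
Vasquez and Leclerc both have years accredited 14 years, so the next rule applies.
Vasquez and Leclerc both have date of presenting credentials 13 Feb 2007, so the next rule applies.
Vasquez and Leclerc are each Dean of a regional group, so the next rule applies.
Among Vasquez and Leclerc, by date of arrival in the capital (later first): Vasquez (2018-07-08) before Leclerc (2014-10-24).
Brennan and Salazar both have years accredited 28 years, so the next rule applies.
Brennan and Salazar both have date of presenting credentials 11 Oct 2004, so the next rule applies.
Brennan and Salazar are each not a regional dean, so the next rule applies.
Among Brennan and Salazar, by date of arrival in the capital (later first): Brennan (2007-07-12) before Salazar (2005-03-12).
Among Ibarra, Marino, Okafor and Beaumont, by years accredited (lower first): Ibarra and Marino (6 years) before Okafor (21 years) before Beaumont (25 years).
Ibarra and Marino both have date of presenting credentials 19 Oct 2009, so the next rule applies.
Ibarra and Marino are each Dean of a regional group, so the next rule applies.
Among Ibarra and Marino, by date of arrival in the capital (later first): Ibarra (2004-06-26) before Marino (2003-06-23).
So Leclerc takes precedence.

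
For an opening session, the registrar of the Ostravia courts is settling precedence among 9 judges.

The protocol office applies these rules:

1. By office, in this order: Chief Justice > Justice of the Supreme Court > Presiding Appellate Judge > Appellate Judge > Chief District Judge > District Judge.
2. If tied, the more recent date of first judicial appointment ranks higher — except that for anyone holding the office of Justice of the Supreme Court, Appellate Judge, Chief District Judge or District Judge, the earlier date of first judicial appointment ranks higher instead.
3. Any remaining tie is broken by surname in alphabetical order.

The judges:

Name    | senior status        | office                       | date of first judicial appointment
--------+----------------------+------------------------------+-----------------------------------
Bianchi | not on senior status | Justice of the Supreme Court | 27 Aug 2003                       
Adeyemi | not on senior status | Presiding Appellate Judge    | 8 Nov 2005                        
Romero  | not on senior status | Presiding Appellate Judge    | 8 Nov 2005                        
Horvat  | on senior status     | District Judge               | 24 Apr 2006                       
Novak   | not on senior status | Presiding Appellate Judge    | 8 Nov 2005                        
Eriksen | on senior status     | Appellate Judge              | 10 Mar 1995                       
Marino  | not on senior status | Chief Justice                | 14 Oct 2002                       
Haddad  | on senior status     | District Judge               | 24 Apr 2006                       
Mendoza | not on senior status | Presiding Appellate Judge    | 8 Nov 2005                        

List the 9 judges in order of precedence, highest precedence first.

By office: Marino (Chief Justice); then Bianchi (Justice of the Supreme Court); then Adeyemi, Mendoza, Novak and Romero (Presiding Appellate Judge); then Eriksen (Appellate Judge); then Haddad and Horvat (District Judge).
Adeyemi, Mendoza, Novak and Romero all have date of first judicial appointment 8 Nov 2005, so the next rule applies.
Among Adeyemi, Mendoza, Novak and Romero, alphabetically by surname: Adeyemi before Mendoza before Novak before Romero.
Haddad and Horvat both have date of first judicial appointment 24 Apr 2006, so the next rule applies.
Among Haddad and Horvat, alphabetically by surname: Haddad before Horvat.
Full order: Marino, Bianchi, Adeyemi, Mendoza, Novak, Romero, Eriksen, Haddad, Horvat.

Marino, Bianchi, Adeyemi, Mendoza, Novak, Romero, Eriksen, Haddad, Horvat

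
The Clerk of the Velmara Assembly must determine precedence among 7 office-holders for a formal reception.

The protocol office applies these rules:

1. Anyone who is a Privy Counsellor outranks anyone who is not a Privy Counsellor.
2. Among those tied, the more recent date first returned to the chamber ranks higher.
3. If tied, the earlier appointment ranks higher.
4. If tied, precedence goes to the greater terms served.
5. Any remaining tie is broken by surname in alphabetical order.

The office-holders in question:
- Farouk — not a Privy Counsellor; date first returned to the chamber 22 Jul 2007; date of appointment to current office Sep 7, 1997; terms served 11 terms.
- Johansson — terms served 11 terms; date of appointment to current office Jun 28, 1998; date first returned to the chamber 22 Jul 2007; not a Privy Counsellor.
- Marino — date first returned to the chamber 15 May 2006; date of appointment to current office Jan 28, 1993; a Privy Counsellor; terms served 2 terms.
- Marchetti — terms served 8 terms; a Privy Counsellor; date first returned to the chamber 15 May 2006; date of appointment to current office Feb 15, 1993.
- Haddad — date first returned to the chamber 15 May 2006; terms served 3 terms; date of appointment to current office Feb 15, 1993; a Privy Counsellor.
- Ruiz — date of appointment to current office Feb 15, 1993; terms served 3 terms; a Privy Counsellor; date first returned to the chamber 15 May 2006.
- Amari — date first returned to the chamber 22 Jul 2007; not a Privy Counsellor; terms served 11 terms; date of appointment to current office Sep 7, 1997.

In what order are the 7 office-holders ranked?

Marino, Marchetti, Haddad, Ruiz, Amari, Farouk, Johansson

By the first rule: Marino, Marchetti, Haddad and Ruiz (each a Privy Counsellor); then Amari, Farouk and Johansson (each not a Privy Counsellor).
Marino, Marchetti, Haddad and Ruiz all have date first returned to the chamber 15 May 2006, so the next rule applies.
Among Marino, Marchetti, Haddad and Ruiz, by date of appointment to current office (earlier first): Marino (Jan 28, 1993) before Marchetti, Haddad and Ruiz (Feb 15, 1993).
Among Marchetti, Haddad and Ruiz, by terms served (higher first): Marchetti (8 terms) before Haddad and Ruiz (3 terms).
Among Haddad and Ruiz, alphabetically by surname: Haddad before Ruiz.
Amari, Farouk and Johansson all have date first returned to the chamber 22 Jul 2007, so the next rule applies.
Among Amari, Farouk and Johansson, by date of appointment to current office (earlier first): Amari and Farouk (Sep 7, 1997) before Johansson (Jun 28, 1998).
Amari and Farouk both have terms served 11 terms, so the next rule applies.
Among Amari and Farouk, alphabetically by surname: Amari before Farouk.
Full order: Marino, Marchetti, Haddad, Ruiz, Amari, Farouk, Johansson.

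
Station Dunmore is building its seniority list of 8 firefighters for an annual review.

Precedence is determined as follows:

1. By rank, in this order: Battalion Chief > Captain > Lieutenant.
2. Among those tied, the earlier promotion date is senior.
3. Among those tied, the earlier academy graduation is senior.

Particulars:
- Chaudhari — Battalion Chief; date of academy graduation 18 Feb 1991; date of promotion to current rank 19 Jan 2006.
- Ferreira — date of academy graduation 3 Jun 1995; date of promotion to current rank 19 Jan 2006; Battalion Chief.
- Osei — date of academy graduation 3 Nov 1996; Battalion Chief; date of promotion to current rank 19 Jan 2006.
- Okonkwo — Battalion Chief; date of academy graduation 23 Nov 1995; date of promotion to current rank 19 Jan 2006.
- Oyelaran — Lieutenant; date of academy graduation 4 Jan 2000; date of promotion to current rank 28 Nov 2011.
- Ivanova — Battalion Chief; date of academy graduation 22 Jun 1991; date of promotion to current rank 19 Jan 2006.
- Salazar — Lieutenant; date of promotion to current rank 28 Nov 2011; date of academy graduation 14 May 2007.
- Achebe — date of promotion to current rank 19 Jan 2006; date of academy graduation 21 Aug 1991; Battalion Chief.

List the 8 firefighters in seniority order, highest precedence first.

By rank: Chaudhari, Ivanova, Achebe, Ferreira, Okonkwo and Osei (Battalion Chief); then Oyelaran and Salazar (Lieutenant).
Chaudhari, Ivanova, Achebe, Ferreira, Okonkwo and Osei all have date of promotion to current rank 19 Jan 2006, so the next rule applies.
Among Chaudhari, Ivanova, Achebe, Ferreira, Okonkwo and Osei, by date of academy graduation (earlier first): Chaudhari (18 Feb 1991) before Ivanova (22 Jun 1991) before Achebe (21 Aug 1991) before Ferreira (3 Jun 1995) before Okonkwo (23 Nov 1995) before Osei (3 Nov 1996).
Oyelaran and Salazar both have date of promotion to current rank 28 Nov 2011, so the next rule applies.
Among Oyelaran and Salazar, by date of academy graduation (earlier first): Oyelaran (4 Jan 2000) before Salazar (14 May 2007).
Full order: Chaudhari, Ivanova, Achebe, Ferreira, Okonkwo, Osei, Oyelaran, Salazar.

Chaudhari, Ivanova, Achebe, Ferreira, Okonkwo, Osei, Oyelaran, Salazar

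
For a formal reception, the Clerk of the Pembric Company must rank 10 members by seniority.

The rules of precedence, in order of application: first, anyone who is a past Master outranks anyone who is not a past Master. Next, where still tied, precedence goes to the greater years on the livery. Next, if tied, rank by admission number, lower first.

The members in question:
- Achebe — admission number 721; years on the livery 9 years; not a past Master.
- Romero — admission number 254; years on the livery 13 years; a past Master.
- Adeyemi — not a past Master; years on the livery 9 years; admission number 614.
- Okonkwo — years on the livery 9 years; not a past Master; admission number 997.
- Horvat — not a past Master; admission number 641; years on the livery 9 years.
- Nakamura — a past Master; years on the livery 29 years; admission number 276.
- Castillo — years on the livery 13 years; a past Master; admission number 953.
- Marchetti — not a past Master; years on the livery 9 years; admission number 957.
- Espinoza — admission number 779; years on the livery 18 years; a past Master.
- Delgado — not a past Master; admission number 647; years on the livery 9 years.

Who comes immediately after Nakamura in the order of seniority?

By the first rule: Nakamura, Espinoza, Romero and Castillo (each a past Master); then Adeyemi, Horvat, Delgado, Achebe, Marchetti and Okonkwo (each not a past Master).
Among Nakamura, Espinoza, Romero and Castillo, by years on the livery (higher first): Nakamura (29 years) before Espinoza (18 years) before Romero and Castillo (13 years).
Among Romero and Castillo, by admission number (lower first): Romero (254) before Castillo (953).
Adeyemi, Horvat, Delgado, Achebe, Marchetti and Okonkwo all have years on the livery 9 years, so the next rule applies.
Among Adeyemi, Horvat, Delgado, Achebe, Marchetti and Okonkwo, by admission number (lower first): Adeyemi (614) before Horvat (641) before Delgado (647) before Achebe (721) before Marchetti (957) before Okonkwo (997).
Order: Nakamura, Espinoza, Romero, Castillo, Adeyemi, Horvat, Delgado, Achebe, Marchetti, Okonkwo.

Espinoza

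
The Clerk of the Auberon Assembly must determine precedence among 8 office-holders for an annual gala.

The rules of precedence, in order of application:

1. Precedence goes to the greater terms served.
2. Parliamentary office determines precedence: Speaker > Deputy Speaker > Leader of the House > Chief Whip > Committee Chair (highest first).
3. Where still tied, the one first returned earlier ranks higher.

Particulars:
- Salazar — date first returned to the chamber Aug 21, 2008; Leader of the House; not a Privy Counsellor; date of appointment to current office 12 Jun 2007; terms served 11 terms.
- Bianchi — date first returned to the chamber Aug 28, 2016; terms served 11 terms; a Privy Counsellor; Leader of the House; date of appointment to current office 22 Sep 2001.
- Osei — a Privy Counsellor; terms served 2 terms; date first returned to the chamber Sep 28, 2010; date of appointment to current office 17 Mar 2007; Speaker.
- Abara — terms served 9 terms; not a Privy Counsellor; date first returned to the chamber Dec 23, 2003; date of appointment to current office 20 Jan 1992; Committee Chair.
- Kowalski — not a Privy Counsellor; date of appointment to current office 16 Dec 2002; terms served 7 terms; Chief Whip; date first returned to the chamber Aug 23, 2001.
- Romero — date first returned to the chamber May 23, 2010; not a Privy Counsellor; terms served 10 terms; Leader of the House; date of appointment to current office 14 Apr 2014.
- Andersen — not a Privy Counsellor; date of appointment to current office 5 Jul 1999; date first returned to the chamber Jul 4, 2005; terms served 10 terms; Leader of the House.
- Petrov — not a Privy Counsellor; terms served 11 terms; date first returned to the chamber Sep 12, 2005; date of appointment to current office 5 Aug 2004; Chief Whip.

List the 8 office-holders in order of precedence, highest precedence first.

By terms served (higher first): Salazar, Bianchi and Petrov (each 11 terms); then Andersen and Romero (both 10 terms); then Abara (9 terms); then Kowalski (7 terms); then Osei (2 terms).
Among Salazar, Bianchi and Petrov, by parliamentary office: Salazar and Bianchi (Leader of the House) before Petrov (Chief Whip).
Among Salazar and Bianchi, by date first returned to the chamber (earlier first): Salazar (Aug 21, 2008) before Bianchi (Aug 28, 2016).
Andersen and Romero are each Leader of the House, so the next rule applies.
Among Andersen and Romero, by date first returned to the chamber (earlier first): Andersen (Jul 4, 2005) before Romero (May 23, 2010).
Full order: Salazar, Bianchi, Petrov, Andersen, Romero, Abara, Kowalski, Osei.

Salazar, Bianchi, Petrov, Andersen, Romero, Abara, Kowalski, Osei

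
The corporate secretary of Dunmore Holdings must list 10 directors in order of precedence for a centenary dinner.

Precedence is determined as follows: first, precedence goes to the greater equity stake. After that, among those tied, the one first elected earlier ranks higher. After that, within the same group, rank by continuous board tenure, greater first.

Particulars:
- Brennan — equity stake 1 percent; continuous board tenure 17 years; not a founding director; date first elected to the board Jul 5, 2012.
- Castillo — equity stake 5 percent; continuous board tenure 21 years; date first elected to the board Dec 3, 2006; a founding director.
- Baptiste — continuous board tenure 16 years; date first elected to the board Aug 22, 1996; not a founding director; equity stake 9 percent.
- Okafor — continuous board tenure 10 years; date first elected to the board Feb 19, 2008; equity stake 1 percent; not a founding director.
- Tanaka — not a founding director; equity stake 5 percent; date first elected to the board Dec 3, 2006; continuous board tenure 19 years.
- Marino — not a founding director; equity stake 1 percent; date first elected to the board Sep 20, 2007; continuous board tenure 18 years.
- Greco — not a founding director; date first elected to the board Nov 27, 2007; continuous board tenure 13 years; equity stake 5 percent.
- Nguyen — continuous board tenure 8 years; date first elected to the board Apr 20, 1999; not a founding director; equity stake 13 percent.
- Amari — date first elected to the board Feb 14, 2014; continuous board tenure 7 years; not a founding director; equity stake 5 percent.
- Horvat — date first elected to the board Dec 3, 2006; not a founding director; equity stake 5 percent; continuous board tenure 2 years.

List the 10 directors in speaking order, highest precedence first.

By equity stake (higher first): Nguyen (13 percent); then Baptiste (9 percent); then Castillo, Tanaka, Horvat, Greco and Amari (each 5 percent); then Marino, Okafor and Brennan (each 1 percent).
Among Castillo, Tanaka, Horvat, Greco and Amari, by date first elected to the board (earlier first): Castillo, Tanaka and Horvat (Dec 3, 2006) before Greco (Nov 27, 2007) before Amari (Feb 14, 2014).
Among Castillo, Tanaka and Horvat, by continuous board tenure (higher first): Castillo (21 years) before Tanaka (19 years) before Horvat (2 years).
Among Marino, Okafor and Brennan, by date first elected to the board (earlier first): Marino (Sep 20, 2007) before Okafor (Feb 19, 2008) before Brennan (Jul 5, 2012).
Full order: Nguyen, Baptiste, Castillo, Tanaka, Horvat, Greco, Amari, Marino, Okafor, Brennan.

Nguyen, Baptiste, Castillo, Tanaka, Horvat, Greco, Amari, Marino, Okafor, Brennan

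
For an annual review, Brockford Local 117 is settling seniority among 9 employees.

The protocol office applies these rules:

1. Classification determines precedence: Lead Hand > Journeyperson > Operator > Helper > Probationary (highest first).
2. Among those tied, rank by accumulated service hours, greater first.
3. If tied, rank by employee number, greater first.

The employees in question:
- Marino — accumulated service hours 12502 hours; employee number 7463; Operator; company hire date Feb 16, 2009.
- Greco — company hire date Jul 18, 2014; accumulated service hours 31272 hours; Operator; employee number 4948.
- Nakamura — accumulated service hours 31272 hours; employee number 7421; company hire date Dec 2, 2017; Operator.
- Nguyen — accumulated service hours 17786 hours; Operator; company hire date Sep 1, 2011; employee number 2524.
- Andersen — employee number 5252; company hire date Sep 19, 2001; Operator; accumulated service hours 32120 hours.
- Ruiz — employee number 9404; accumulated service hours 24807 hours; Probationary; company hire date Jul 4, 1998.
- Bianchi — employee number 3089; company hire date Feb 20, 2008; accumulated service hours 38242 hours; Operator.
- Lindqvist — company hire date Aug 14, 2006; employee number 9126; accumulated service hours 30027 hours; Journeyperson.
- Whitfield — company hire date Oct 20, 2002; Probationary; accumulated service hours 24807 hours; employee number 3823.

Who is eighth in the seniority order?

By classification: Lindqvist (Journeyperson); then Bianchi, Andersen, Nakamura, Greco, Nguyen and Marino (Operator); then Ruiz and Whitfield (Probationary).
Among Bianchi, Andersen, Nakamura, Greco, Nguyen and Marino, by accumulated service hours (higher first): Bianchi (38242 hours) before Andersen (32120 hours) before Nakamura and Greco (31272 hours) before Nguyen (17786 hours) before Marino (12502 hours).
Among Nakamura and Greco, by employee number (higher first): Nakamura (7421) before Greco (4948).
Ruiz and Whitfield both have accumulated service hours 24807 hours, so the next rule applies.
Among Ruiz and Whitfield, by employee number (higher first): Ruiz (9404) before Whitfield (3823).
Order: Lindqvist, Bianchi, Andersen, Nakamura, Greco, Nguyen, Marino, Ruiz, Whitfield.

Ruiz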